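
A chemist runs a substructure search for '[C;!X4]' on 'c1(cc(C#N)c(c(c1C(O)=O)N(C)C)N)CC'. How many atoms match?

The query [C;!X4] means: aliphatic carbon that does not have four total connections.
Check the 17 heavy atoms by environment: 6× c (aromatic, X3) → no; 2× N (X3) → no; 4× C (X4) → no; 1× C (X2) → match; 1× N (X1) → no; 1× C (X3) → match; 1× O (X1) → no; 1× O (X2) → no.
Summing the matching environments: 1 + 1 = 2 matching atoms.

2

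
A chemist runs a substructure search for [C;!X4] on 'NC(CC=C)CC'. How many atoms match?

The query [C;!X4] means: aliphatic carbon that does not have four total connections.
Check the 7 heavy atoms by environment: 4× C (X4) → no; 1× N (X3) → no; 2× C (X3) → match.
That gives 2 matching atoms.

2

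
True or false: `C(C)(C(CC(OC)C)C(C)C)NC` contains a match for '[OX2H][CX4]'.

False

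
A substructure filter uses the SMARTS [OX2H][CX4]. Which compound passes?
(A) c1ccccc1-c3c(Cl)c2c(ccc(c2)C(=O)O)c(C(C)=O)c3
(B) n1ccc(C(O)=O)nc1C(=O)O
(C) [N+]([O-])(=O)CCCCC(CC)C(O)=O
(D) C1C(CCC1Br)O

D

[OX2H][CX4] describes a hydroxyl oxygen bound to an sp3 (X4) carbon (an aliphatic alcohol).
(A) has a carboxylic acid group (-C(=O)OH) but the -OH is on a CX3 carbonyl carbon, not a CX4 carbon.
(B) has a carboxylic acid group (-C(=O)OH) but the -OH is on a CX3 carbonyl carbon, not a CX4 carbon.
(C) has a carboxylic acid group (-C(=O)OH) but the -OH is on a CX3 carbonyl carbon, not a CX4 carbon.
(D) contains a hydroxyl group (-OH), which satisfies every atom and bond constraint.
So the answer is (D).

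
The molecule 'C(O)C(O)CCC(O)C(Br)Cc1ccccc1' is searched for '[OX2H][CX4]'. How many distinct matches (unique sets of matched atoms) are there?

3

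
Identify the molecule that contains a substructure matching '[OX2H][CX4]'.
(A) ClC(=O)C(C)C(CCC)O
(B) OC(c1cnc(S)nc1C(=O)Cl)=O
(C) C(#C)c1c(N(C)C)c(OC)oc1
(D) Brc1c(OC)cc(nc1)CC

A

[OX2H][CX4] describes a hydroxyl oxygen bound to an sp3 (X4) carbon (an aliphatic alcohol).
(A) contains a hydroxyl group (-OH), which satisfies every atom and bond constraint.
(B) has a carboxylic acid group (-C(=O)OH) but the -OH is on a CX3 carbonyl carbon, not a CX4 carbon.
(C) has a methoxy ether (-OCH3) but the oxygen has H0 (ether), not H1.
(D) has a methoxy ether (-OCH3) but the oxygen has H0 (ether), not H1.
So the answer is (A).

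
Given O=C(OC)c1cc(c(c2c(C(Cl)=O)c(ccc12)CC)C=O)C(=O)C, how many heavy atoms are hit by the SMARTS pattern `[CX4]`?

The query [CX4] means: C with X4: aliphatic carbon with exactly 4 total connections (bonds + H).
Check the 24 heavy atoms by environment: 10× c (aromatic, X3) → no; 4× C (X3) → no; 4× O (X1) → no; 1× Cl (X1) → no; 4× C (X4) → match; 1× O (X2) → no.
That gives 4 matching atoms.

4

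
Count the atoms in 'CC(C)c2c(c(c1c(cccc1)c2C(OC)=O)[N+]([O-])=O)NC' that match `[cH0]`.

The query [cH0] means: aromatic carbon with no attached hydrogen (substituted or ring-fusion).
Check the 22 heavy atoms by environment: 6× c (aromatic, H0) → match; 4× c (aromatic, H1) → no; 1× N (charge +1, H0) → no; 1× O (charge -1, H0) → no; 3× O (H0) → no; 1× C (H1) → no; 4× C (H3) → no; 1× C (H0) → no; 1× N (H1) → no.
That gives 6 matching atoms.

6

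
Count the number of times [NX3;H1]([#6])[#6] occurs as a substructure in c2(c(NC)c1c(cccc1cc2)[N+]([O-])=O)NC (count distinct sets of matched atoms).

2

[NX3;H1]([#6])[#6] is the SMARTS for a secondary amine: a trivalent nitrogen with one H, bonded to two carbons.
The molecule carries 2 separate instances of an N-methylamino group (-NHCH3) meeting every constraint; each maps to a distinct set of atoms, giving 2 matches.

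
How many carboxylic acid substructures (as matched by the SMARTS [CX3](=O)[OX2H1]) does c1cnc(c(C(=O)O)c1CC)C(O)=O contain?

2

[CX3](=O)[OX2H1] is the SMARTS for a carboxylic acid: an sp2 carbon double-bonded to O and single-bonded to an -OH oxygen.
The molecule carries 2 separate instances of a carboxylic acid group (-C(=O)OH) meeting every constraint; each maps to a distinct set of atoms, giving 2 matches.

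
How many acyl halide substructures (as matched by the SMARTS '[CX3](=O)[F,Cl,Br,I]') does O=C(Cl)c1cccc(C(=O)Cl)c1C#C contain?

[CX3](=O)[F,Cl,Br,I] is the SMARTS for an acyl halide: a carbonyl carbon bonded to a halogen.
The molecule carries 2 separate instances of an acyl chloride (-C(=O)Cl) meeting every constraint; each maps to a distinct set of atoms, giving 2 matches.

2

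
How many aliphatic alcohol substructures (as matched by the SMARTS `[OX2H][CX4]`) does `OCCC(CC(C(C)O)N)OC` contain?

[OX2H][CX4] is the SMARTS for an aliphatic alcohol: a hydroxyl oxygen bound to an sp3 (X4) carbon.
The molecule carries 2 separate instances of a hydroxyl group (-OH) meeting every constraint; each maps to a distinct set of atoms, giving 2 matches.

2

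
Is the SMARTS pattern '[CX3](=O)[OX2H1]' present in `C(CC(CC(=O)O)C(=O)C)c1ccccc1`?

The pattern [CX3](=O)[OX2H1] describes an sp2 carbon double-bonded to O and single-bonded to an -OH oxygen — a carboxylic acid.
The molecule carries a carboxylic acid group (-C(=O)OH), whose atoms satisfy every constraint of the query, so the pattern matches.

Yes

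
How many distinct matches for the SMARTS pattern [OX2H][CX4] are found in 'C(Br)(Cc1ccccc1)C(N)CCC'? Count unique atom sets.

0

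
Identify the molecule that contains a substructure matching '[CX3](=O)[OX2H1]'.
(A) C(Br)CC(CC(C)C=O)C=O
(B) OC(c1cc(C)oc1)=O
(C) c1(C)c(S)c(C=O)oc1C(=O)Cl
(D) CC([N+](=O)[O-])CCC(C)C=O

[CX3](=O)[OX2H1] describes an sp2 carbon double-bonded to O and single-bonded to an -OH oxygen (a carboxylic acid).
(A) has an aldehyde (-CHO) but there is no singly-bonded oxygen on the carbonyl carbon.
(B) contains a carboxylic acid group (-C(=O)OH), which satisfies every atom and bond constraint.
(C) has an aldehyde (-CHO) but there is no singly-bonded oxygen on the carbonyl carbon.
(D) has an aldehyde (-CHO) but there is no singly-bonded oxygen on the carbonyl carbon.
So the answer is (B).

B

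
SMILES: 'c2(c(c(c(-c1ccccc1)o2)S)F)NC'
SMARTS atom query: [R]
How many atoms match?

The query [R] means: R matches any atom that is part of a ring.
Check the 15 heavy atoms by environment: 1× o (aromatic, in 5-ring) → match; 4× c (aromatic, in 5-ring) → match; 1× F (acyclic) → no; 1× S (acyclic) → no; 1× N (acyclic) → no; 1× C (acyclic) → no; 6× c (aromatic, in 6-ring) → match.
Summing the matching environments: 1 + 4 + 6 = 11 matching atoms.

11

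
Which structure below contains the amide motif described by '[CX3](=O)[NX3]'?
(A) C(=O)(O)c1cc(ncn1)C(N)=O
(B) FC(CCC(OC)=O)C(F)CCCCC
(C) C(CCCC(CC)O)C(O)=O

A

[CX3](=O)[NX3] describes a carbonyl carbon bonded to a trivalent nitrogen (an amide).
(A) contains a primary amide (-C(=O)NH2), which satisfies every atom and bond constraint.
(B) has a methyl-ester group (-C(=O)OCH3) but the carbonyl is bonded to O, not to an NX3 nitrogen.
(C) has a carboxylic acid group (-C(=O)OH) but the carbonyl is bonded to O, not to an NX3 nitrogen.
So the answer is (A).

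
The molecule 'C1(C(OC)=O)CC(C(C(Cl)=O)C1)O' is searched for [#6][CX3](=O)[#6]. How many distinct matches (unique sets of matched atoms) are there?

[#6][CX3](=O)[#6] is the SMARTS for a ketone: a carbonyl carbon (no H) flanked by two carbons.
The molecule has a methyl-ester group (-C(=O)OCH3), but one neighbour of the carbonyl carbon is O, not C; nothing else fits, so there are 0 matches.

0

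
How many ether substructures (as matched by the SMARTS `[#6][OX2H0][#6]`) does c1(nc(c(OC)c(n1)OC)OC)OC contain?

4

[#6][OX2H0][#6] is the SMARTS for an ether: an aliphatic oxygen bridging two carbons with no H on the oxygen.
The molecule carries 4 separate instances of a methoxy ether (-OCH3) meeting every constraint; each maps to a distinct set of atoms, giving 4 matches.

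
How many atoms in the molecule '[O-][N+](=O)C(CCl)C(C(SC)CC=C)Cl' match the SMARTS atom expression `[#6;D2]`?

3

The query [#6;D2] means: any carbon bonded to exactly two heavy atoms.
Check the 14 heavy atoms by environment: 3× C (D2) → match; 3× C (D3) → no; 2× C (D1) → no; 1× S (D2) → no; 1× N (charge +1, D3) → no; 1× O (charge -1, D1) → no; 1× O (D1) → no; 2× Cl (D1) → no.
That gives 3 matching atoms.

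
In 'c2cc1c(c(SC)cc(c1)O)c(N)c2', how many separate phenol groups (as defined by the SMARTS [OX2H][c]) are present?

1

[OX2H][c] is the SMARTS for a phenol: a hydroxyl oxygen attached to an aromatic carbon.
Exactly one fragment in the molecule meets all constraints, giving 1 match.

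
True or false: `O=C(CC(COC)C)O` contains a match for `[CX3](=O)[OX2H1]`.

True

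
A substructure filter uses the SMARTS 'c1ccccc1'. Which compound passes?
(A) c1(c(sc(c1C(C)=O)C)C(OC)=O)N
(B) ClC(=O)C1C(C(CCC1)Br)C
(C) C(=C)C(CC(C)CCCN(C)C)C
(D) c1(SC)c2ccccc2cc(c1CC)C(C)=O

c1ccccc1 describes six aromatic carbons in a ring (a benzene ring).
(A) has a methyl group (-CH3) but no six-membered all-carbon aromatic ring is present.
(B) has a methyl group (-CH3) but no six-membered all-carbon aromatic ring is present.
(C) has a methyl group (-CH3) but no six-membered all-carbon aromatic ring is present.
(D) contains the required atom environment, so the pattern matches.
So the answer is (D).

D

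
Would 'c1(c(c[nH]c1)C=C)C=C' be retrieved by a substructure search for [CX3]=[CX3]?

The pattern [CX3]=[CX3] describes a non-aromatic C=C double bond between two sp2 carbons — an alkene.
The molecule carries a vinyl group (-CH=CH2), whose atoms satisfy every constraint of the query, so the pattern matches.

Yes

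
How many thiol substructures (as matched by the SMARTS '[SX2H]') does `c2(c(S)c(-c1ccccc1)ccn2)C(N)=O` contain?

1

[SX2H] is the SMARTS for a thiol: an aliphatic sulfur with two connections, one being H.
Exactly one fragment in the molecule meets all constraints, giving 1 match.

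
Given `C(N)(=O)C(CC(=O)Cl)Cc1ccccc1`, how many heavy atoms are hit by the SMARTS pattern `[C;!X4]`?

2

The query [C;!X4] means: aliphatic carbon that does not have four total connections.
Check the 15 heavy atoms by environment: 3× C (X4) → no; 2× C (X3) → match; 2× O (X1) → no; 1× Cl (X1) → no; 6× c (aromatic, X3) → no; 1× N (X3) → no.
That gives 2 matching atoms.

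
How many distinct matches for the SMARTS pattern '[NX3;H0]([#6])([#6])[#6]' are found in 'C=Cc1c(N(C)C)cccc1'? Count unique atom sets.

[NX3;H0]([#6])([#6])[#6] is the SMARTS for a tertiary amine: a trivalent nitrogen with no H, bonded to three carbons.
Exactly one fragment in the molecule meets all constraints, giving 1 match.

1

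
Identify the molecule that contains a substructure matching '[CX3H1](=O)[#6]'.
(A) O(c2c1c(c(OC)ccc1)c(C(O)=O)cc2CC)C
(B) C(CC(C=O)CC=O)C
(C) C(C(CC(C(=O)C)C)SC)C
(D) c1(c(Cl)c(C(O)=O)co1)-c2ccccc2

B

[CX3H1](=O)[#6] describes an sp2 carbon with one H, double-bonded to O and single-bonded to carbon (an aldehyde).
(A) has a carboxylic acid group (-C(=O)OH) but the carbonyl carbon has H0 and is bonded to O, not H1.
(B) contains an aldehyde (-CHO), which satisfies every atom and bond constraint.
(C) has an acetyl/ketone group (-C(=O)CH3) but the carbonyl carbon has H0 (two carbon neighbours), not H1.
(D) has a carboxylic acid group (-C(=O)OH) but the carbonyl carbon has H0 and is bonded to O, not H1.
So the answer is (B).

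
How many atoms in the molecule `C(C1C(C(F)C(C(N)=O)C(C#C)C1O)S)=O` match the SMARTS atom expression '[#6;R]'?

The query [#6;R] means: carbon that is part of a ring.
Check the 16 heavy atoms by environment: 6× C (in 6-ring) → match; 4× C (acyclic) → no; 3× O (acyclic) → no; 1× N (acyclic) → no; 1× S (acyclic) → no; 1× F (acyclic) → no.
That gives 6 matching atoms.

6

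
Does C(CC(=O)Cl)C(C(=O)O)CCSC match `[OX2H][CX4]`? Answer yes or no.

No

The pattern [OX2H][CX4] describes a hydroxyl oxygen bound to an sp3 (X4) carbon — an aliphatic alcohol.
The closest candidate here is a carboxylic acid group (-C(=O)OH), but the -OH is on a CX3 carbonyl carbon, not a CX4 carbon. No other fragment satisfies the full query, so there is no match.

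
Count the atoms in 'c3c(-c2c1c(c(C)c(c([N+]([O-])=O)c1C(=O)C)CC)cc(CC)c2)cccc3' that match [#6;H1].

7

The query [#6;H1] means: any carbon bearing exactly one hydrogen.
Check the 27 heavy atoms by environment: 9× c (aromatic, H0) → no; 7× c (aromatic, H1) → match; 4× C (H3) → no; 1× N (charge +1, H0) → no; 1× O (charge -1, H0) → no; 2× O (H0) → no; 1× C (H0) → no; 2× C (H2) → no.
That gives 7 matching atoms.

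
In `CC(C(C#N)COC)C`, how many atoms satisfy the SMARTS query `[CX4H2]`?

1

Check the 9 heavy atoms by environment: 3× C (H3, X4) → no; 2× C (H1, X4) → no; 1× C (H2, X4) → match; 1× O (H0, X2) → no; 1× C (H0, X2) → no; 1× N (H0, X1) → no.
That gives 1 matching atom.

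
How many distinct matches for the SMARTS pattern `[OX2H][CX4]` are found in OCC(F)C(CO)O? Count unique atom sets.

3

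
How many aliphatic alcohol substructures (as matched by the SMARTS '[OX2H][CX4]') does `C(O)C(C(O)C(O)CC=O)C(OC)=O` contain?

3

[OX2H][CX4] is the SMARTS for an aliphatic alcohol: a hydroxyl oxygen bound to an sp3 (X4) carbon.
The molecule carries 3 separate instances of a hydroxyl group (-OH) meeting every constraint; each maps to a distinct set of atoms, giving 3 matches.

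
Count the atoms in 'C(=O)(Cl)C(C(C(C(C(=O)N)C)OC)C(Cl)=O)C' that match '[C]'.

10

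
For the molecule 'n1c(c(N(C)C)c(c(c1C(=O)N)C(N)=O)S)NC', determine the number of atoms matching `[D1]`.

8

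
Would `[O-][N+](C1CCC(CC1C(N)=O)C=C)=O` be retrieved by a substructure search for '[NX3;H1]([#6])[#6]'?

No

The pattern [NX3;H1]([#6])[#6] describes a trivalent nitrogen with one H, bonded to two carbons — a secondary amine.
The closest candidate here is a primary amide (-C(=O)NH2), but the -C(=O)NH2 nitrogen has H2, not H1. No other fragment satisfies the full query, so there is no match.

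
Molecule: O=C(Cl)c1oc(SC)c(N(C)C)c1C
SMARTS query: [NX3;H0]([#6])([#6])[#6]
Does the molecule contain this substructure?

Yes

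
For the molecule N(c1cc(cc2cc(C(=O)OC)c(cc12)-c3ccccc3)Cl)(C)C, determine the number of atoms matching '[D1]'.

5

Check the 24 heavy atoms by environment: 7× c (aromatic, D3) → no; 9× c (aromatic, D2) → no; 1× N (D3) → no; 3× C (D1) → match; 1× Cl (D1) → match; 1× C (D3) → no; 1× O (D1) → match; 1× O (D2) → no.
Summing the matching environments: 3 + 1 + 1 = 5 matching atoms.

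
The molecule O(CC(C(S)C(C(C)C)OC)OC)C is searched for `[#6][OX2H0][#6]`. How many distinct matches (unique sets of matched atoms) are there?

3

[#6][OX2H0][#6] is the SMARTS for an ether: an aliphatic oxygen bridging two carbons with no H on the oxygen.
The molecule carries 3 separate instances of a methoxy ether (-OCH3) meeting every constraint; each maps to a distinct set of atoms, giving 3 matches.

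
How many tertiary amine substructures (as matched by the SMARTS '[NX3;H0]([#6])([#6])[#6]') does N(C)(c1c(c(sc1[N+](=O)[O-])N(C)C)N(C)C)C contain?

3

[NX3;H0]([#6])([#6])[#6] is the SMARTS for a tertiary amine: a trivalent nitrogen with no H, bonded to three carbons.
The molecule carries 3 separate instances of a dimethylamino group (-N(CH3)2) meeting every constraint; each maps to a distinct set of atoms, giving 3 matches.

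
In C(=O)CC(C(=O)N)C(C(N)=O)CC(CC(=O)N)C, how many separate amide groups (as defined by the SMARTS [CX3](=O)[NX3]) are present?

3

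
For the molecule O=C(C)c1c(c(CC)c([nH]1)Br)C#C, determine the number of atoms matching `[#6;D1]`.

3

The query [#6;D1] means: carbon bonded to exactly one heavy atom.
Check the 13 heavy atoms by environment: 1× n (aromatic, D2) → no; 4× c (aromatic, D3) → no; 2× C (D2) → no; 3× C (D1) → match; 1× C (D3) → no; 1× O (D1) → no; 1× Br (D1) → no.
That gives 3 matching atoms.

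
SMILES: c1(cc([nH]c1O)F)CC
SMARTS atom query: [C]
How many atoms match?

The query [C] means: uppercase C matches aliphatic (non-aromatic) carbon only.
Check the 9 heavy atoms by environment: 1× n (aromatic) → no; 4× c (aromatic) → no; 1× F → no; 1× O → no; 2× C → match.
That gives 2 matching atoms.

2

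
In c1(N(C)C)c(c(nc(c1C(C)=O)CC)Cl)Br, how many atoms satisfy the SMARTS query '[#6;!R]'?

6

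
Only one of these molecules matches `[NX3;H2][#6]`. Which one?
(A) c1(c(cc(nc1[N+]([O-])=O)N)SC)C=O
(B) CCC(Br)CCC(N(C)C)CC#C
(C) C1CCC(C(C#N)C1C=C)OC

A

[NX3;H2][#6] describes a trivalent nitrogen with two H attached to carbon (a primary amine).
(A) contains a primary amino group (-NH2), which satisfies every atom and bond constraint.
(B) has a dimethylamino group (-N(CH3)2) but the nitrogen has H0, not H2.
(C) has a nitrile (-C#N) but the nitrogen is NX1 (triple-bonded), not NX3 with two H.
So the answer is (A).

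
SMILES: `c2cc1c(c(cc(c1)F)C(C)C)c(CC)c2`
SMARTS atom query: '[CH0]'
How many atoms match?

Check the 16 heavy atoms by environment: 5× c (aromatic, H0) → no; 5× c (aromatic, H1) → no; 1× C (H1) → no; 3× C (H3) → no; 1× F (H0) → no; 1× C (H2) → no.
No environment satisfies the query, so 0 matching atoms.

0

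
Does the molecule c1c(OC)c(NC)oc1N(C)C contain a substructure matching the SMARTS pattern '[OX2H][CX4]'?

The pattern [OX2H][CX4] describes a hydroxyl oxygen bound to an sp3 (X4) carbon — an aliphatic alcohol.
The closest candidate here is a methoxy ether (-OCH3), but the oxygen has H0 (ether), not H1. No other fragment satisfies the full query, so there is no match.

No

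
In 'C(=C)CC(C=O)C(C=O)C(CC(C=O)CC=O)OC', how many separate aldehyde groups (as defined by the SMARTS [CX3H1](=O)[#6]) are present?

4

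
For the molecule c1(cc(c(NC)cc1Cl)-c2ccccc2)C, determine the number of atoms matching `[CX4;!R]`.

2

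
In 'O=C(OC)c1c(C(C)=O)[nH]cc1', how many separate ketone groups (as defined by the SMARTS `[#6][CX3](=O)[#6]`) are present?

1

[#6][CX3](=O)[#6] is the SMARTS for a ketone: a carbonyl carbon (no H) flanked by two carbons.
Exactly one fragment in the molecule meets all constraints, giving 1 match.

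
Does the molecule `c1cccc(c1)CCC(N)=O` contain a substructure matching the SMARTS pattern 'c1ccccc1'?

Yes

The pattern c1ccccc1 describes six aromatic carbons in a ring — a benzene ring.
The molecule carries a phenyl ring, whose atoms satisfy every constraint of the query, so the pattern matches.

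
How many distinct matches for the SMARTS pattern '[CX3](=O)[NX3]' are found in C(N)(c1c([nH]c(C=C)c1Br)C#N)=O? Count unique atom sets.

1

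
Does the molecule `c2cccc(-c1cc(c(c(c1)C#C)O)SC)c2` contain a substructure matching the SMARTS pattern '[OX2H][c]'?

The pattern [OX2H][c] describes a hydroxyl oxygen attached to an aromatic carbon — a phenol.
The molecule carries a hydroxyl group (-OH), whose atoms satisfy every constraint of the query, so the pattern matches.

Yes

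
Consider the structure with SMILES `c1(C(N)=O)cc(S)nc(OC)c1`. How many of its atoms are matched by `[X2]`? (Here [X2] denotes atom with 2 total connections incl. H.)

3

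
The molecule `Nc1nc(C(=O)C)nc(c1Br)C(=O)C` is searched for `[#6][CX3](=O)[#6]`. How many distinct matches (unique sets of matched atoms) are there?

2

[#6][CX3](=O)[#6] is the SMARTS for a ketone: a carbonyl carbon (no H) flanked by two carbons.
The molecule carries 2 separate instances of an acetyl/ketone group (-C(=O)CH3) meeting every constraint; each maps to a distinct set of atoms, giving 2 matches.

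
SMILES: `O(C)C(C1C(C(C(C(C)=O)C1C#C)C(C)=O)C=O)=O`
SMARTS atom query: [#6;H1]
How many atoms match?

The query [#6;H1] means: any carbon bearing exactly one hydrogen.
Check the 19 heavy atoms by environment: 7× C (H1) → match; 4× C (H0) → no; 5× O (H0) → no; 3× C (H3) → no.
That gives 7 matching atoms.

7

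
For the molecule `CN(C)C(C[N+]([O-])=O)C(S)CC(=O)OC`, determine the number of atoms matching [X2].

2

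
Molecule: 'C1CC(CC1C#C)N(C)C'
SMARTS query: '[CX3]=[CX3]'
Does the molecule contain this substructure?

No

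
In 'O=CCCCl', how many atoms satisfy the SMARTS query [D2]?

3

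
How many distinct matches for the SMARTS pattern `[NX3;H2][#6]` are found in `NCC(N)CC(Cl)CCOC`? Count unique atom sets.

[NX3;H2][#6] is the SMARTS for a primary amine: a trivalent nitrogen with two H attached to carbon.
The molecule carries 2 separate instances of a primary amino group (-NH2) meeting every constraint; each maps to a distinct set of atoms, giving 2 matches.

2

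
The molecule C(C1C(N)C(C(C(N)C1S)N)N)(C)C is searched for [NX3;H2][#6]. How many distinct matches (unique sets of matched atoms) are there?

4

[NX3;H2][#6] is the SMARTS for a primary amine: a trivalent nitrogen with two H attached to carbon.
The molecule carries 4 separate instances of a primary amino group (-NH2) meeting every constraint; each maps to a distinct set of atoms, giving 4 matches.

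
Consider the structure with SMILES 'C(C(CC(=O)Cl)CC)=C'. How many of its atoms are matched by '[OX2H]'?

0

Check the 9 heavy atoms by environment: 2× C (H2, X4) → no; 1× C (H1, X4) → no; 1× C (H0, X3) → no; 1× O (H0, X1) → no; 1× Cl (H0, X1) → no; 1× C (H3, X4) → no; 1× C (H1, X3) → no; 1× C (H2, X3) → no.
No environment satisfies the query, so 0 matching atoms.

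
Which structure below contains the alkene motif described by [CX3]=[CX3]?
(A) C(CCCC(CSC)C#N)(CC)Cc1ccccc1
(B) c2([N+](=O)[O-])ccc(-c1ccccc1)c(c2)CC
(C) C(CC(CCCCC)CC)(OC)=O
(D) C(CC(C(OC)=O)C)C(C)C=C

D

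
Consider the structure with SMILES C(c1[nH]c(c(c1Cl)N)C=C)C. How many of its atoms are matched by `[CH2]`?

2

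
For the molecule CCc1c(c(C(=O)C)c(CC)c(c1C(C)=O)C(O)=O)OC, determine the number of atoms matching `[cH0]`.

6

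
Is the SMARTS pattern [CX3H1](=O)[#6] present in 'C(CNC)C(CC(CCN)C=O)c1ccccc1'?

The pattern [CX3H1](=O)[#6] describes an sp2 carbon with one H, double-bonded to O and single-bonded to carbon — an aldehyde.
The molecule carries an aldehyde (-CHO), whose atoms satisfy every constraint of the query, so the pattern matches.

Yes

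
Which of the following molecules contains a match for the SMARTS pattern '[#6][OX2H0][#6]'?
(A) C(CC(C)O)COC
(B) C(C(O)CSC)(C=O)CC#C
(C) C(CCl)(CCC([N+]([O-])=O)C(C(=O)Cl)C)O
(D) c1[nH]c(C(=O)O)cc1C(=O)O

A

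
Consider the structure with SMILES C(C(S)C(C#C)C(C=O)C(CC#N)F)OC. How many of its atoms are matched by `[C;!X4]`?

4

Check the 16 heavy atoms by environment: 7× C (X4) → no; 3× C (X2) → match; 1× O (X2) → no; 1× S (X2) → no; 1× F (X1) → no; 1× N (X1) → no; 1× C (X3) → match; 1× O (X1) → no.
Summing the matching environments: 3 + 1 = 4 matching atoms.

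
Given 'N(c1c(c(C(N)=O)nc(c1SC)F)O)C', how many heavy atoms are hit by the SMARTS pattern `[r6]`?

6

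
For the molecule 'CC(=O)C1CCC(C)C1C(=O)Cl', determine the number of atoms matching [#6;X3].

The query [#6;X3] means: any carbon (aromatic or not) with three total connections.
Check the 12 heavy atoms by environment: 7× C (X4) → no; 2× C (X3) → match; 2× O (X1) → no; 1× Cl (X1) → no.
That gives 2 matching atoms.

2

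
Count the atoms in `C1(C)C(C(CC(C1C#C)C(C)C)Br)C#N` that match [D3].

The query [D3] means: atom with exactly three heavy-atom neighbours.
Check the 15 heavy atoms by environment: 6× C (D3) → match; 3× C (D2) → no; 1× N (D1) → no; 1× Br (D1) → no; 4× C (D1) → no.
That gives 6 matching atoms.

6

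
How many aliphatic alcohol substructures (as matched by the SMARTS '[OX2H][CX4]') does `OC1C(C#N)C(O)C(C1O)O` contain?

4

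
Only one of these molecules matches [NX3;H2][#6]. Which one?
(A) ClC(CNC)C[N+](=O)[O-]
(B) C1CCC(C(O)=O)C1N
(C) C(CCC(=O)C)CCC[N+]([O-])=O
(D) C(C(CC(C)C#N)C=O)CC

[NX3;H2][#6] describes a trivalent nitrogen with two H attached to carbon (a primary amine).
(A) has an N-methylamino group (-NHCH3) but the nitrogen bears two carbons and only one H (H1), not H2.
(B) contains a primary amino group (-NH2), which satisfies every atom and bond constraint.
(C) has a nitro group (-[N+](=O)[O-]) but the nitrogen is [N+] with no H, not NX3H2.
(D) has a nitrile (-C#N) but the nitrogen is NX1 (triple-bonded), not NX3 with two H.
So the answer is (B).

B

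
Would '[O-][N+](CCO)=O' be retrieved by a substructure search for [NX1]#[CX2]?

No

The pattern [NX1]#[CX2] describes a nitrogen triple-bonded to a two-connected carbon — a nitrile.
The closest candidate here is a nitro group (-[N+](=O)[O-]), but there is no C#N triple bond. No other fragment satisfies the full query, so there is no match.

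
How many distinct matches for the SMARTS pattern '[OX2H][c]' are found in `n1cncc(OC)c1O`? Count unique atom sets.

[OX2H][c] is the SMARTS for a phenol: a hydroxyl oxygen attached to an aromatic carbon.
Exactly one fragment in the molecule meets all constraints, giving 1 match.

1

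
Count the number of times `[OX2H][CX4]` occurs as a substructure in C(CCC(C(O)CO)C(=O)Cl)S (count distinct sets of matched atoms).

2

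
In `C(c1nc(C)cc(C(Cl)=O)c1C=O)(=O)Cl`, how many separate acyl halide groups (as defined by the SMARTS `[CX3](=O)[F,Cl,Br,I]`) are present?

2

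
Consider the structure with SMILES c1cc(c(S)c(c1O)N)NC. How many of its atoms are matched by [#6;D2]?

2

The query [#6;D2] means: any carbon bonded to exactly two heavy atoms.
Check the 11 heavy atoms by environment: 4× c (aromatic, D3) → no; 2× c (aromatic, D2) → match; 1× N (D2) → no; 1× C (D1) → no; 1× O (D1) → no; 1× N (D1) → no; 1× S (D1) → no.
That gives 2 matching atoms.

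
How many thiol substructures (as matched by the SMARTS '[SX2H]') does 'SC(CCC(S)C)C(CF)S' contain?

3

[SX2H] is the SMARTS for a thiol: an aliphatic sulfur with two connections, one being H.
The molecule carries 3 separate instances of a thiol (-SH) meeting every constraint; each maps to a distinct set of atoms, giving 3 matches.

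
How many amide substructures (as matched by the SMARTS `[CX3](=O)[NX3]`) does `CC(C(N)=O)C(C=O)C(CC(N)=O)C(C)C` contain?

[CX3](=O)[NX3] is the SMARTS for an amide: a carbonyl carbon bonded to a trivalent nitrogen.
The molecule carries 2 separate instances of a primary amide (-C(=O)NH2) meeting every constraint; each maps to a distinct set of atoms, giving 2 matches.

2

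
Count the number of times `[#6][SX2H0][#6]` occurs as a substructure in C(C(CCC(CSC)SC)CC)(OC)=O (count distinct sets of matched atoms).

[#6][SX2H0][#6] is the SMARTS for a thioether: an aliphatic sulfur bridging two carbons with no H on the sulfur.
The molecule carries 2 separate instances of a methylthio ether (-SCH3) meeting every constraint; each maps to a distinct set of atoms, giving 2 matches.

2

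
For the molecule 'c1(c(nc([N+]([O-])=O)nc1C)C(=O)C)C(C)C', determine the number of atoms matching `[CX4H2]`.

0

Check the 16 heavy atoms by environment: 2× n (aromatic, H0, X2) → no; 4× c (aromatic, H0, X3) → no; 1× C (H0, X3) → no; 2× O (H0, X1) → no; 4× C (H3, X4) → no; 1× C (H1, X4) → no; 1× N (charge +1, H0, X3) → no; 1× O (charge -1, H0, X1) → no.
No environment satisfies the query, so 0 matching atoms.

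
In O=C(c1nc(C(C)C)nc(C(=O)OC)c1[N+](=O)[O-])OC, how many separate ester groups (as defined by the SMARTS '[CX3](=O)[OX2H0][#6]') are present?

2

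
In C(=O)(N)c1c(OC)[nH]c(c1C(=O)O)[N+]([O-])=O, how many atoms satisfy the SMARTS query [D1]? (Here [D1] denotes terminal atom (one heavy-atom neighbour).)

The query [D1] means: atom with exactly one heavy-atom neighbour (degree 1).
Check the 16 heavy atoms by environment: 1× n (aromatic, D2) → no; 4× c (aromatic, D3) → no; 2× C (D3) → no; 4× O (D1) → match; 1× N (D1) → match; 1× N (charge +1, D3) → no; 1× O (charge -1, D1) → match; 1× O (D2) → no; 1× C (D1) → match.
Summing the matching environments: 4 + 1 + 1 + 1 = 7 matching atoms.

7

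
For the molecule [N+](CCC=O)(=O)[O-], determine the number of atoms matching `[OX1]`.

3

The query [OX1] means: aliphatic oxygen with one total connection — typically a carbonyl =O or an oxide.
Check the 7 heavy atoms by environment: 2× C (X4) → no; 1× N (charge +1, X3) → no; 1× O (charge -1, X1) → match; 2× O (X1) → match; 1× C (X3) → no.
Summing the matching environments: 1 + 2 = 3 matching atoms.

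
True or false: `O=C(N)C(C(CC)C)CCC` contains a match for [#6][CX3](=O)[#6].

The pattern [#6][CX3](=O)[#6] describes a carbonyl carbon (no H) flanked by two carbons — a ketone.
The closest candidate here is a primary amide (-C(=O)NH2), but one neighbour of the carbonyl carbon is N, not C. No other fragment satisfies the full query, so there is no match.

False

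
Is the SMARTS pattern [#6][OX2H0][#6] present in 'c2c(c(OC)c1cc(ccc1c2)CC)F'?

The pattern [#6][OX2H0][#6] describes an aliphatic oxygen bridging two carbons with no H on the oxygen — an ether.
The molecule carries a methoxy ether (-OCH3), whose atoms satisfy every constraint of the query, so the pattern matches.

Yes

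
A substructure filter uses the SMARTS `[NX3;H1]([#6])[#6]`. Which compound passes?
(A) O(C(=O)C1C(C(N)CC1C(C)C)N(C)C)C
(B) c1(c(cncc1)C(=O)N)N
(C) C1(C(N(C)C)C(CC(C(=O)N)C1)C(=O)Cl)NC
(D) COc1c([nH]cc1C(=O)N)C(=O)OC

[NX3;H1]([#6])[#6] describes a trivalent nitrogen with one H, bonded to two carbons (a secondary amine).
(A) has a primary amino group (-NH2) but the nitrogen has H2 and only one carbon neighbour.
(B) has a primary amino group (-NH2) but the nitrogen has H2 and only one carbon neighbour.
(C) contains an N-methylamino group (-NHCH3), which satisfies every atom and bond constraint.
(D) has a primary amide (-C(=O)NH2) but the -C(=O)NH2 nitrogen has H2, not H1.
So the answer is (C).

C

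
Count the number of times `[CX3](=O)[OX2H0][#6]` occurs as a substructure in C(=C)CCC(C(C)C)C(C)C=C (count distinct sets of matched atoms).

[CX3](=O)[OX2H0][#6] is the SMARTS for an ester: a carbonyl carbon bonded to an oxygen that is itself bonded to carbon (no H on that O).
No fragment in the molecule satisfies every constraint, giving 0 matches.

0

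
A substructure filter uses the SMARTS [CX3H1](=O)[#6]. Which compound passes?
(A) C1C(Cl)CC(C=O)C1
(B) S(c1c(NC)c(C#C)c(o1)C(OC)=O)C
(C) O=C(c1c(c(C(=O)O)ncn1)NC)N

A

[CX3H1](=O)[#6] describes an sp2 carbon with one H, double-bonded to O and single-bonded to carbon (an aldehyde).
(A) contains an aldehyde (-CHO), which satisfies every atom and bond constraint.
(B) has a methyl-ester group (-C(=O)OCH3) but the carbonyl carbon has H0, not H1.
(C) has a carboxylic acid group (-C(=O)OH) but the carbonyl carbon has H0 and is bonded to O, not H1.
So the answer is (A).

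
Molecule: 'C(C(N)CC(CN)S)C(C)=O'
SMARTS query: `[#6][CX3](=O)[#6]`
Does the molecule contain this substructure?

Yes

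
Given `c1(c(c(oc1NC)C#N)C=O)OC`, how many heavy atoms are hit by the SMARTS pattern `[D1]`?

4

The query [D1] means: atom with exactly one heavy-atom neighbour (degree 1).
Check the 13 heavy atoms by environment: 1× o (aromatic, D2) → no; 4× c (aromatic, D3) → no; 2× C (D2) → no; 1× N (D1) → match; 1× O (D2) → no; 2× C (D1) → match; 1× O (D1) → match; 1× N (D2) → no.
Summing the matching environments: 1 + 2 + 1 = 4 matching atoms.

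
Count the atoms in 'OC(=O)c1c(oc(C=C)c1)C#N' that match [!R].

Check the 12 heavy atoms by environment: 1× o (aromatic, in 5-ring) → no; 4× c (aromatic, in 5-ring) → no; 4× C (acyclic) → match; 2× O (acyclic) → match; 1× N (acyclic) → match.
Summing the matching environments: 4 + 2 + 1 = 7 matching atoms.

7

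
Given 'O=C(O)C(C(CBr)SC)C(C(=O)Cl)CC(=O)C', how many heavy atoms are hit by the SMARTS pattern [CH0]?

3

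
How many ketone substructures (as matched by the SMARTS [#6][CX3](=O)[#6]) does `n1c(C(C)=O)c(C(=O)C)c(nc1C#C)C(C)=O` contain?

3

[#6][CX3](=O)[#6] is the SMARTS for a ketone: a carbonyl carbon (no H) flanked by two carbons.
The molecule carries 3 separate instances of an acetyl/ketone group (-C(=O)CH3) meeting every constraint; each maps to a distinct set of atoms, giving 3 matches.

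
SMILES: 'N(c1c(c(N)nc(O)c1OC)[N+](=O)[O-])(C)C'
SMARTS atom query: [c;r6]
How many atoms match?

5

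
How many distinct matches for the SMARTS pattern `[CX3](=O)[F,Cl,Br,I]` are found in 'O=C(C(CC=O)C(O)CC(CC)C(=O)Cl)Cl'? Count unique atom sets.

[CX3](=O)[F,Cl,Br,I] is the SMARTS for an acyl halide: a carbonyl carbon bonded to a halogen.
The molecule carries 2 separate instances of an acyl chloride (-C(=O)Cl) meeting every constraint; each maps to a distinct set of atoms, giving 2 matches.

2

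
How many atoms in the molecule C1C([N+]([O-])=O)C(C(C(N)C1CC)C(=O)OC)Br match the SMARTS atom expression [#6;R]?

6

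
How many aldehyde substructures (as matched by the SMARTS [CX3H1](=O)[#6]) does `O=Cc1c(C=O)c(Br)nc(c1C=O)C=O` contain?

4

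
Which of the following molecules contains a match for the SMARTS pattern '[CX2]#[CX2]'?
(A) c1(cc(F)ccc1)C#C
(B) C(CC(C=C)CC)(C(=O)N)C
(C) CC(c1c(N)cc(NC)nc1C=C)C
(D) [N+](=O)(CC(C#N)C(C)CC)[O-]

[CX2]#[CX2] describes a carbon-carbon triple bond (an alkyne).
(A) contains an ethynyl group (-C#CH), which satisfies every atom and bond constraint.
(B) has a vinyl group (-CH=CH2) but the C=C is a double bond; both carbons are CX3, not CX2.
(C) has a vinyl group (-CH=CH2) but the C=C is a double bond; both carbons are CX3, not CX2.
(D) has a nitrile (-C#N) but the triple bond is C#N, not C#C.
So the answer is (A).

A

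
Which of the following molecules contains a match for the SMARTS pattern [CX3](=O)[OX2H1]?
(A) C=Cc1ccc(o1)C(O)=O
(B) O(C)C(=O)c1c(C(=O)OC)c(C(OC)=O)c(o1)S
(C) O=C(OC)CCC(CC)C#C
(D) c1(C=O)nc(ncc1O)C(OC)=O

[CX3](=O)[OX2H1] describes an sp2 carbon double-bonded to O and single-bonded to an -OH oxygen (a carboxylic acid).
(A) contains a carboxylic acid group (-C(=O)OH), which satisfies every atom and bond constraint.
(B) has a methyl-ester group (-C(=O)OCH3) but the singly-bonded O has no H (OX2H0, not OX2H1).
(C) has a methyl-ester group (-C(=O)OCH3) but the singly-bonded O has no H (OX2H0, not OX2H1).
(D) has a methyl-ester group (-C(=O)OCH3) but the singly-bonded O has no H (OX2H0, not OX2H1).
So the answer is (A).

A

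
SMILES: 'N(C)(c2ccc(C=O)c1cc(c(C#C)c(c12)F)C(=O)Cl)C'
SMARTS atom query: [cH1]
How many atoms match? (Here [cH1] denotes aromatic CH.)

3

The query [cH1] means: aromatic carbon bearing exactly one hydrogen.
Check the 21 heavy atoms by environment: 7× c (aromatic, H0) → no; 3× c (aromatic, H1) → match; 2× C (H0) → no; 2× C (H1) → no; 2× O (H0) → no; 1× Cl (H0) → no; 1× N (H0) → no; 2× C (H3) → no; 1× F (H0) → no.
That gives 3 matching atoms.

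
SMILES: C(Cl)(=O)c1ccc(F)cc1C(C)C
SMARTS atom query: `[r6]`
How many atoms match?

6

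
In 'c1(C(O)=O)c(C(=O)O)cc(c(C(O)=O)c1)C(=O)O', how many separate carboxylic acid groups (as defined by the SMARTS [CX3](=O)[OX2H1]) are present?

[CX3](=O)[OX2H1] is the SMARTS for a carboxylic acid: an sp2 carbon double-bonded to O and single-bonded to an -OH oxygen.
The molecule carries 4 separate instances of a carboxylic acid group (-C(=O)OH) meeting every constraint; each maps to a distinct set of atoms, giving 4 matches.

4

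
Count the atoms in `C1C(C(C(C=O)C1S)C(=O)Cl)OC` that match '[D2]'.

Check the 13 heavy atoms by environment: 5× C (D3) → no; 2× C (D2) → match; 2× O (D1) → no; 1× Cl (D1) → no; 1× O (D2) → match; 1× C (D1) → no; 1× S (D1) → no.
Summing the matching environments: 2 + 1 = 3 matching atoms.

3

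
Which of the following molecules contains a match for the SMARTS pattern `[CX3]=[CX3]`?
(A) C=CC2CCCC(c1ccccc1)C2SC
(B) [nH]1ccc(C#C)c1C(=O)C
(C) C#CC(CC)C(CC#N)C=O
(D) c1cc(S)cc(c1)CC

[CX3]=[CX3] describes a non-aromatic C=C double bond between two sp2 carbons (an alkene).
(A) contains a vinyl group (-CH=CH2), which satisfies every atom and bond constraint.
(B) has an ethynyl group (-C#CH) but the C-C bond is a triple bond, not a double bond.
(C) has an ethynyl group (-C#CH) but the C-C bond is a triple bond, not a double bond.
(D) has an ethyl group (-CH2CH3) but its C-C bond is a single bond between CX4 carbons, not CX3=CX3.
So the answer is (A).

A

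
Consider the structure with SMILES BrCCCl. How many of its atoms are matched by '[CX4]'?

2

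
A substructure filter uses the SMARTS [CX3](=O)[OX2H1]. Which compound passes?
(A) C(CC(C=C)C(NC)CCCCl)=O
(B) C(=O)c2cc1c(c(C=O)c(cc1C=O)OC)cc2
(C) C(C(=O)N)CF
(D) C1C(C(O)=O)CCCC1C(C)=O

D

[CX3](=O)[OX2H1] describes an sp2 carbon double-bonded to O and single-bonded to an -OH oxygen (a carboxylic acid).
(A) has an aldehyde (-CHO) but there is no singly-bonded oxygen on the carbonyl carbon.
(B) has an aldehyde (-CHO) but there is no singly-bonded oxygen on the carbonyl carbon.
(C) has a primary amide (-C(=O)NH2) but the carbonyl is bonded to N, not to an -OH oxygen.
(D) contains a carboxylic acid group (-C(=O)OH), which satisfies every atom and bond constraint.
So the answer is (D).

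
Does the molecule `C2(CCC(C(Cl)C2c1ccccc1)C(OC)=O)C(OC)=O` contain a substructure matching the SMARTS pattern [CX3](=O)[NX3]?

No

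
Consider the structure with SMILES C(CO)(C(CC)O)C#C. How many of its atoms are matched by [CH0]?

1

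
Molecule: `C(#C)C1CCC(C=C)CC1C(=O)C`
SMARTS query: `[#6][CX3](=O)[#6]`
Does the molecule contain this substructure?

Yes

The pattern [#6][CX3](=O)[#6] describes a carbonyl carbon (no H) flanked by two carbons — a ketone.
The molecule carries an acetyl/ketone group (-C(=O)CH3), whose atoms satisfy every constraint of the query, so the pattern matches.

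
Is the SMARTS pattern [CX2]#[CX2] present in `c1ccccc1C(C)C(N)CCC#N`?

No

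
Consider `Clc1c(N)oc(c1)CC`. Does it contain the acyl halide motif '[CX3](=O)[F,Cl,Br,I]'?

No

The pattern [CX3](=O)[F,Cl,Br,I] describes a carbonyl carbon bonded to a halogen — an acyl halide.
The closest candidate here is a chloro substituent, but the Cl is not on a carbonyl carbon. No other fragment satisfies the full query, so there is no match.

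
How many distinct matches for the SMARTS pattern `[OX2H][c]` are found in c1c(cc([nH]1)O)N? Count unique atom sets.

1

[OX2H][c] is the SMARTS for a phenol: a hydroxyl oxygen attached to an aromatic carbon.
Exactly one fragment in the molecule meets all constraints, giving 1 match.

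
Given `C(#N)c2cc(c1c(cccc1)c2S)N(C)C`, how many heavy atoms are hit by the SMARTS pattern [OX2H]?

0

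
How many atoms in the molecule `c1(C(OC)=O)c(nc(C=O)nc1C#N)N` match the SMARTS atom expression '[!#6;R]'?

2

Check the 15 heavy atoms by environment: 2× n (aromatic, in 6-ring) → match; 4× c (aromatic, in 6-ring) → no; 4× C (acyclic) → no; 3× O (acyclic) → no; 2× N (acyclic) → no.
That gives 2 matching atoms.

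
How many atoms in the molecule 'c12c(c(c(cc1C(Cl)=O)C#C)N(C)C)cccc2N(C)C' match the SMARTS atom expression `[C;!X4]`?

3

The query [C;!X4] means: aliphatic carbon that does not have four total connections.
Check the 21 heavy atoms by environment: 10× c (aromatic, X3) → no; 2× N (X3) → no; 4× C (X4) → no; 1× C (X3) → match; 1× O (X1) → no; 1× Cl (X1) → no; 2× C (X2) → match.
Summing the matching environments: 1 + 2 = 3 matching atoms.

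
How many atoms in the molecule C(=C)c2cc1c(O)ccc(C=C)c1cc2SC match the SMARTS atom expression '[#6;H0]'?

6

The query [#6;H0] means: any carbon with no attached hydrogen.
Check the 17 heavy atoms by environment: 6× c (aromatic, H0) → match; 4× c (aromatic, H1) → no; 2× C (H1) → no; 2× C (H2) → no; 1× O (H1) → no; 1× S (H0) → no; 1× C (H3) → no.
That gives 6 matching atoms.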